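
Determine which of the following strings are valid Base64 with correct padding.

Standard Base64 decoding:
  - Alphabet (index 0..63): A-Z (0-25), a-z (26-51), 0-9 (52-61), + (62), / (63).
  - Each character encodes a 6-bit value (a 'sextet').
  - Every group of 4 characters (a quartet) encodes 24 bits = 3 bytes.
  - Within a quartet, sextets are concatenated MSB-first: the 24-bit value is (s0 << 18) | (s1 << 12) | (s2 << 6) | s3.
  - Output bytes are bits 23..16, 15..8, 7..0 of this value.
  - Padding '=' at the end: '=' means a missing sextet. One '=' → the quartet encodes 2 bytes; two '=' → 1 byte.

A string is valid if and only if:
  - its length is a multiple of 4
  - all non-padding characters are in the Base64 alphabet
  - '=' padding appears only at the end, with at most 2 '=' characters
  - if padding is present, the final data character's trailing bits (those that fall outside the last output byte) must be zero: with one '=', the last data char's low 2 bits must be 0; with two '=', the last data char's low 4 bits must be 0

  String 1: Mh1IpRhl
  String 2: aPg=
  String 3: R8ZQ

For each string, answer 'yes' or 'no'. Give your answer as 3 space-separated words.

String 1: 'Mh1IpRhl' → valid
String 2: 'aPg=' → valid
String 3: 'R8ZQ' → valid

Answer: yes yes yes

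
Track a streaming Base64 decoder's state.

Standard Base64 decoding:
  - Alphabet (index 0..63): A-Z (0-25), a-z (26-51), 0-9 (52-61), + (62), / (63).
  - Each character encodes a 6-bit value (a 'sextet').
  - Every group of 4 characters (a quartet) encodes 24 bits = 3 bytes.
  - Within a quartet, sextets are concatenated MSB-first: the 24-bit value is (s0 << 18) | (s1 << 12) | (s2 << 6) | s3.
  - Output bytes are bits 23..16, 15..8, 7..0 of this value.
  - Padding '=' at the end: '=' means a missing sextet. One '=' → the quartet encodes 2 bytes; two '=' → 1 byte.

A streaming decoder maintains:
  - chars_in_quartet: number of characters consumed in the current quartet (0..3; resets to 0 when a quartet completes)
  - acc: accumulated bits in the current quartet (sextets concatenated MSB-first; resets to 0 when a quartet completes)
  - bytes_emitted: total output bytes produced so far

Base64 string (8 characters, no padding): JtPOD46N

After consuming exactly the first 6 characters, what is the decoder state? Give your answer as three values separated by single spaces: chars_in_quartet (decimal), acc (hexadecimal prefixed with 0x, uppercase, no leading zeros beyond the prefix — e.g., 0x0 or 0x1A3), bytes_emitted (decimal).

After char 0 ('J'=9): chars_in_quartet=1 acc=0x9 bytes_emitted=0
After char 1 ('t'=45): chars_in_quartet=2 acc=0x26D bytes_emitted=0
After char 2 ('P'=15): chars_in_quartet=3 acc=0x9B4F bytes_emitted=0
After char 3 ('O'=14): chars_in_quartet=4 acc=0x26D3CE -> emit 26 D3 CE, reset; bytes_emitted=3
After char 4 ('D'=3): chars_in_quartet=1 acc=0x3 bytes_emitted=3
After char 5 ('4'=56): chars_in_quartet=2 acc=0xF8 bytes_emitted=3

Answer: 2 0xF8 3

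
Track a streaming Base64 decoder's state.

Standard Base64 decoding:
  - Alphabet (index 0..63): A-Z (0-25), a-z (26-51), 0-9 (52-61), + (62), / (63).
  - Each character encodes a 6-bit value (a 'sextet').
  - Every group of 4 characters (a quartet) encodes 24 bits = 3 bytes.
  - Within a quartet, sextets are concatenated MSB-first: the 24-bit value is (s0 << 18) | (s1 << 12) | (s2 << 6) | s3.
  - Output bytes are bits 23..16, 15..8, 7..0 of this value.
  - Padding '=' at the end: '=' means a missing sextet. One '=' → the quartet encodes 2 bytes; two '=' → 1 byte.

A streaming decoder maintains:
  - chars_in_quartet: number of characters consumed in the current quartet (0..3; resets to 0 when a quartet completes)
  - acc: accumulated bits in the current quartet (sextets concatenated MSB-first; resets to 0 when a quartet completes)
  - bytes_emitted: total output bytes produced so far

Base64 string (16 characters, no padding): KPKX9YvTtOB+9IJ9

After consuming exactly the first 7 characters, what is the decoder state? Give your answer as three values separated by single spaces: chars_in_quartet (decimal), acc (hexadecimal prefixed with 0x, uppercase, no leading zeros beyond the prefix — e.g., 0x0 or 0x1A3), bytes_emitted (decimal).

After char 0 ('K'=10): chars_in_quartet=1 acc=0xA bytes_emitted=0
After char 1 ('P'=15): chars_in_quartet=2 acc=0x28F bytes_emitted=0
After char 2 ('K'=10): chars_in_quartet=3 acc=0xA3CA bytes_emitted=0
After char 3 ('X'=23): chars_in_quartet=4 acc=0x28F297 -> emit 28 F2 97, reset; bytes_emitted=3
After char 4 ('9'=61): chars_in_quartet=1 acc=0x3D bytes_emitted=3
After char 5 ('Y'=24): chars_in_quartet=2 acc=0xF58 bytes_emitted=3
After char 6 ('v'=47): chars_in_quartet=3 acc=0x3D62F bytes_emitted=3

Answer: 3 0x3D62F 3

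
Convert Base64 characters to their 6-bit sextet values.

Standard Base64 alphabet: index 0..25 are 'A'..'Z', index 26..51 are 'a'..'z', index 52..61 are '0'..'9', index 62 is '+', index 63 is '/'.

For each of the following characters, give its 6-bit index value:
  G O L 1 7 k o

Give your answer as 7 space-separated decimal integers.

'G': A..Z range, ord('G') − ord('A') = 6
'O': A..Z range, ord('O') − ord('A') = 14
'L': A..Z range, ord('L') − ord('A') = 11
'1': 0..9 range, 52 + ord('1') − ord('0') = 53
'7': 0..9 range, 52 + ord('7') − ord('0') = 59
'k': a..z range, 26 + ord('k') − ord('a') = 36
'o': a..z range, 26 + ord('o') − ord('a') = 40

Answer: 6 14 11 53 59 36 40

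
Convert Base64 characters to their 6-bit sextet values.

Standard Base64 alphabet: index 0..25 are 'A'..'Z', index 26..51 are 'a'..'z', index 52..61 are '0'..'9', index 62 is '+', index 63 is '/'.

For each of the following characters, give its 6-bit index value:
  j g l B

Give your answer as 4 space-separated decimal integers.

Answer: 35 32 37 1

Derivation:
'j': a..z range, 26 + ord('j') − ord('a') = 35
'g': a..z range, 26 + ord('g') − ord('a') = 32
'l': a..z range, 26 + ord('l') − ord('a') = 37
'B': A..Z range, ord('B') − ord('A') = 1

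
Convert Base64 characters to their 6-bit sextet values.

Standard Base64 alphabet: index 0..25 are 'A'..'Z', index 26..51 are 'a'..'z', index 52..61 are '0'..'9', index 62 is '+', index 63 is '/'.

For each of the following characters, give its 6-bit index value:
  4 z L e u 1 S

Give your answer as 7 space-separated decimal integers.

Answer: 56 51 11 30 46 53 18

Derivation:
'4': 0..9 range, 52 + ord('4') − ord('0') = 56
'z': a..z range, 26 + ord('z') − ord('a') = 51
'L': A..Z range, ord('L') − ord('A') = 11
'e': a..z range, 26 + ord('e') − ord('a') = 30
'u': a..z range, 26 + ord('u') − ord('a') = 46
'1': 0..9 range, 52 + ord('1') − ord('0') = 53
'S': A..Z range, ord('S') − ord('A') = 18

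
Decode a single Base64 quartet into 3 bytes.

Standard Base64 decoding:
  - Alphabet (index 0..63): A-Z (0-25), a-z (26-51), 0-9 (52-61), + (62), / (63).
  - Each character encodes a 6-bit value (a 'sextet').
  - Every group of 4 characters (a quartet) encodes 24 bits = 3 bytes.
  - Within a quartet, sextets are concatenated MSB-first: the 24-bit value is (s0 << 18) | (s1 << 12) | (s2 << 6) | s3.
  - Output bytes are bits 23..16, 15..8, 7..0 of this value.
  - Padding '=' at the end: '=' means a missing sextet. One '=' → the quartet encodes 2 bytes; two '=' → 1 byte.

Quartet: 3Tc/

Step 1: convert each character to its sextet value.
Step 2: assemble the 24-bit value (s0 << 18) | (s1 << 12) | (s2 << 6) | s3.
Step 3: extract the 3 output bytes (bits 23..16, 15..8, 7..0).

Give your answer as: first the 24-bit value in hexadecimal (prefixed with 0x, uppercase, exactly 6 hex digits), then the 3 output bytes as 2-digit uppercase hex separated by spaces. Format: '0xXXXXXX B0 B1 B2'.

Sextets: 3=55, T=19, c=28, /=63
24-bit: (55<<18) | (19<<12) | (28<<6) | 63
      = 0xDC0000 | 0x013000 | 0x000700 | 0x00003F
      = 0xDD373F
Bytes: (v>>16)&0xFF=DD, (v>>8)&0xFF=37, v&0xFF=3F

Answer: 0xDD373F DD 37 3F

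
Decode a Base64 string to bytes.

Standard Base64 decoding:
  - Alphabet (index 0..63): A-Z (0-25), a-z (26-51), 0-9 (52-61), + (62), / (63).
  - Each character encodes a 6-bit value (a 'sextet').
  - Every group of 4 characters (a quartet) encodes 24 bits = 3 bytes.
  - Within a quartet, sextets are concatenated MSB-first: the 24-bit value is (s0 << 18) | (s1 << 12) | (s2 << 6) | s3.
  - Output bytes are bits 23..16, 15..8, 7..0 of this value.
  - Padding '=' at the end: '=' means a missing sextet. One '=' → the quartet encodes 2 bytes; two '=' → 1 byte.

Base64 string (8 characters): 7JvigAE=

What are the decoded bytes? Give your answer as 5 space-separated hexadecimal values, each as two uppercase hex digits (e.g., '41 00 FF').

Answer: EC 9B E2 80 01

Derivation:
After char 0 ('7'=59): chars_in_quartet=1 acc=0x3B bytes_emitted=0
After char 1 ('J'=9): chars_in_quartet=2 acc=0xEC9 bytes_emitted=0
After char 2 ('v'=47): chars_in_quartet=3 acc=0x3B26F bytes_emitted=0
After char 3 ('i'=34): chars_in_quartet=4 acc=0xEC9BE2 -> emit EC 9B E2, reset; bytes_emitted=3
After char 4 ('g'=32): chars_in_quartet=1 acc=0x20 bytes_emitted=3
After char 5 ('A'=0): chars_in_quartet=2 acc=0x800 bytes_emitted=3
After char 6 ('E'=4): chars_in_quartet=3 acc=0x20004 bytes_emitted=3
Padding '=': partial quartet acc=0x20004 -> emit 80 01; bytes_emitted=5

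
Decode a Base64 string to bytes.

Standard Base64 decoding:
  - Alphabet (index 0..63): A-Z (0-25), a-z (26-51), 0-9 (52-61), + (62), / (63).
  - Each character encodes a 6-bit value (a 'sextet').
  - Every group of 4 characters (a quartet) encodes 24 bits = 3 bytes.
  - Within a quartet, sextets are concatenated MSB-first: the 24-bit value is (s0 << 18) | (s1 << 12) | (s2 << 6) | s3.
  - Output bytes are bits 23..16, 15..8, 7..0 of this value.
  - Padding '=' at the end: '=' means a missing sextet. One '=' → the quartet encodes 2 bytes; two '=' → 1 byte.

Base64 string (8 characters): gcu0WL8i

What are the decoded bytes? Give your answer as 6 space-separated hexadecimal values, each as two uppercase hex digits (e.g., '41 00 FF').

After char 0 ('g'=32): chars_in_quartet=1 acc=0x20 bytes_emitted=0
After char 1 ('c'=28): chars_in_quartet=2 acc=0x81C bytes_emitted=0
After char 2 ('u'=46): chars_in_quartet=3 acc=0x2072E bytes_emitted=0
After char 3 ('0'=52): chars_in_quartet=4 acc=0x81CBB4 -> emit 81 CB B4, reset; bytes_emitted=3
After char 4 ('W'=22): chars_in_quartet=1 acc=0x16 bytes_emitted=3
After char 5 ('L'=11): chars_in_quartet=2 acc=0x58B bytes_emitted=3
After char 6 ('8'=60): chars_in_quartet=3 acc=0x162FC bytes_emitted=3
After char 7 ('i'=34): chars_in_quartet=4 acc=0x58BF22 -> emit 58 BF 22, reset; bytes_emitted=6

Answer: 81 CB B4 58 BF 22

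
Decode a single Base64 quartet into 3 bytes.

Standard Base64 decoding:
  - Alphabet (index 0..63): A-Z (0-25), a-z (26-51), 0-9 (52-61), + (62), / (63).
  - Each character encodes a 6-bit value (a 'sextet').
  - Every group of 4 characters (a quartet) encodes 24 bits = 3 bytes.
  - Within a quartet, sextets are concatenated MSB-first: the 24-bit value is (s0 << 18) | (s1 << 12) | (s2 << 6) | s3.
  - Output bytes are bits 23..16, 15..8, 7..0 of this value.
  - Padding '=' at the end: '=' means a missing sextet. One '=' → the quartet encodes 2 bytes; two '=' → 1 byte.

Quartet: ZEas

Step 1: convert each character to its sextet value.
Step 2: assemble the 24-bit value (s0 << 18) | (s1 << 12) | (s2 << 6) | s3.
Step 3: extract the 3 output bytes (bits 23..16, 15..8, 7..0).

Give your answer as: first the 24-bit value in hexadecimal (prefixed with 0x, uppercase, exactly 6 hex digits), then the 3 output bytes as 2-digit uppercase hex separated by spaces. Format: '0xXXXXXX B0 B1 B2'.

Sextets: Z=25, E=4, a=26, s=44
24-bit: (25<<18) | (4<<12) | (26<<6) | 44
      = 0x640000 | 0x004000 | 0x000680 | 0x00002C
      = 0x6446AC
Bytes: (v>>16)&0xFF=64, (v>>8)&0xFF=46, v&0xFF=AC

Answer: 0x6446AC 64 46 AC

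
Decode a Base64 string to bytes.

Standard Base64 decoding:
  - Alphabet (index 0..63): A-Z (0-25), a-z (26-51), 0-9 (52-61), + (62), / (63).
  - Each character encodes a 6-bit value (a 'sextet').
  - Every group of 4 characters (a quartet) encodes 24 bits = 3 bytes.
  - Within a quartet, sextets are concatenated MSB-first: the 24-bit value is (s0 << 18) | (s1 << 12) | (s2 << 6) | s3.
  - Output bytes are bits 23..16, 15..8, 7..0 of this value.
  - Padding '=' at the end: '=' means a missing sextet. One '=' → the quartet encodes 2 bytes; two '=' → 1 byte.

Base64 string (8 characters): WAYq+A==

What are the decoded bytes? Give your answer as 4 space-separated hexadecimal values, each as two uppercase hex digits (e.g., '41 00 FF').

After char 0 ('W'=22): chars_in_quartet=1 acc=0x16 bytes_emitted=0
After char 1 ('A'=0): chars_in_quartet=2 acc=0x580 bytes_emitted=0
After char 2 ('Y'=24): chars_in_quartet=3 acc=0x16018 bytes_emitted=0
After char 3 ('q'=42): chars_in_quartet=4 acc=0x58062A -> emit 58 06 2A, reset; bytes_emitted=3
After char 4 ('+'=62): chars_in_quartet=1 acc=0x3E bytes_emitted=3
After char 5 ('A'=0): chars_in_quartet=2 acc=0xF80 bytes_emitted=3
Padding '==': partial quartet acc=0xF80 -> emit F8; bytes_emitted=4

Answer: 58 06 2A F8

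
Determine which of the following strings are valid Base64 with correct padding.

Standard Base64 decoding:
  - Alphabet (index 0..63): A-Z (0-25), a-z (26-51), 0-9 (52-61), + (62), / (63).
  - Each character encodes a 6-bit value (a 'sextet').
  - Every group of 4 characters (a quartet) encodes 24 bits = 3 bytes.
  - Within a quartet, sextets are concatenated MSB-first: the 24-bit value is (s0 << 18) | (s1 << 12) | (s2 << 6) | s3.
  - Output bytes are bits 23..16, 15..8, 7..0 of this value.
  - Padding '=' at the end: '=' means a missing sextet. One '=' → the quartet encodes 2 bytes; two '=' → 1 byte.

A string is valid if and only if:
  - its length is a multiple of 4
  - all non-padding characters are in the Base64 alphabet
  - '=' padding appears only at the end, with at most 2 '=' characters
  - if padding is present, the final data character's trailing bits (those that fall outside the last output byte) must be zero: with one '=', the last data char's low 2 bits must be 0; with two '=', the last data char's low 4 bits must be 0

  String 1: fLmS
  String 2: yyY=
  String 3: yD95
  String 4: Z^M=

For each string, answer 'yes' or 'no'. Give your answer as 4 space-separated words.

String 1: 'fLmS' → valid
String 2: 'yyY=' → valid
String 3: 'yD95' → valid
String 4: 'Z^M=' → invalid (bad char(s): ['^'])

Answer: yes yes yes no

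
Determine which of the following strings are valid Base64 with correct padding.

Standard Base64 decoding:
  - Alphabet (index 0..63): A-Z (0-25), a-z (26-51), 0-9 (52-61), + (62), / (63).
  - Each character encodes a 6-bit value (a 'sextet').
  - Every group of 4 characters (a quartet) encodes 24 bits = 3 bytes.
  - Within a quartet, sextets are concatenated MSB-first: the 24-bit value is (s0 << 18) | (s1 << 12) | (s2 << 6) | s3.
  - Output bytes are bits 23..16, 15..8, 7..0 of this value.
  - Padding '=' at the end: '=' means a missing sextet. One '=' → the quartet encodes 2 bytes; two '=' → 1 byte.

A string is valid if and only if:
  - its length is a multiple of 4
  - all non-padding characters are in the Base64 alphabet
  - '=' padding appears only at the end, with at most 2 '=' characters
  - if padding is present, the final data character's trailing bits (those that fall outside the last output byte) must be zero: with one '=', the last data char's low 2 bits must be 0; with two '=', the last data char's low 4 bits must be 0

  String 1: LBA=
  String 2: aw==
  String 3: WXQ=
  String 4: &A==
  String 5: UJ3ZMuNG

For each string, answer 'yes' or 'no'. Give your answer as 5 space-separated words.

String 1: 'LBA=' → valid
String 2: 'aw==' → valid
String 3: 'WXQ=' → valid
String 4: '&A==' → invalid (bad char(s): ['&'])
String 5: 'UJ3ZMuNG' → valid

Answer: yes yes yes no yes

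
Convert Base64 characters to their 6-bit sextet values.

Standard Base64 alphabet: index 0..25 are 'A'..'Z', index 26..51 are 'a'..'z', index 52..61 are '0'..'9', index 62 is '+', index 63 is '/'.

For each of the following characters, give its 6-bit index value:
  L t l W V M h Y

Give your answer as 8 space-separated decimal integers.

Answer: 11 45 37 22 21 12 33 24

Derivation:
'L': A..Z range, ord('L') − ord('A') = 11
't': a..z range, 26 + ord('t') − ord('a') = 45
'l': a..z range, 26 + ord('l') − ord('a') = 37
'W': A..Z range, ord('W') − ord('A') = 22
'V': A..Z range, ord('V') − ord('A') = 21
'M': A..Z range, ord('M') − ord('A') = 12
'h': a..z range, 26 + ord('h') − ord('a') = 33
'Y': A..Z range, ord('Y') − ord('A') = 24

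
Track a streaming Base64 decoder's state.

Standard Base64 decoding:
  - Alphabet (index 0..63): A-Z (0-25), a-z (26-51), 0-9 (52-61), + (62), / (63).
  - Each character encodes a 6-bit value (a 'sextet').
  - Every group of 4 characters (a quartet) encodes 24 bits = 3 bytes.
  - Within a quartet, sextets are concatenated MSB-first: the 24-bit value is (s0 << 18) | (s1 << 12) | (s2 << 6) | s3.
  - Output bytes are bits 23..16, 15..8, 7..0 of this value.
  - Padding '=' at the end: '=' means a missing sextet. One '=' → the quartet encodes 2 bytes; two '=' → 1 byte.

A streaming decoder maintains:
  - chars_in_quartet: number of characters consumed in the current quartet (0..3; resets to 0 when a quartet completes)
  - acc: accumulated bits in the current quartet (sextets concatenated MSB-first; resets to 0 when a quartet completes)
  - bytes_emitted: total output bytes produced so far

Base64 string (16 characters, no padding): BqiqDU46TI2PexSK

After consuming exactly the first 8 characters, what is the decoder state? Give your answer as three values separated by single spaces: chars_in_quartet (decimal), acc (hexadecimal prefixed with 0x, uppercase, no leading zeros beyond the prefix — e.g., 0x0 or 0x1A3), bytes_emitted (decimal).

Answer: 0 0x0 6

Derivation:
After char 0 ('B'=1): chars_in_quartet=1 acc=0x1 bytes_emitted=0
After char 1 ('q'=42): chars_in_quartet=2 acc=0x6A bytes_emitted=0
After char 2 ('i'=34): chars_in_quartet=3 acc=0x1AA2 bytes_emitted=0
After char 3 ('q'=42): chars_in_quartet=4 acc=0x6A8AA -> emit 06 A8 AA, reset; bytes_emitted=3
After char 4 ('D'=3): chars_in_quartet=1 acc=0x3 bytes_emitted=3
After char 5 ('U'=20): chars_in_quartet=2 acc=0xD4 bytes_emitted=3
After char 6 ('4'=56): chars_in_quartet=3 acc=0x3538 bytes_emitted=3
After char 7 ('6'=58): chars_in_quartet=4 acc=0xD4E3A -> emit 0D 4E 3A, reset; bytes_emitted=6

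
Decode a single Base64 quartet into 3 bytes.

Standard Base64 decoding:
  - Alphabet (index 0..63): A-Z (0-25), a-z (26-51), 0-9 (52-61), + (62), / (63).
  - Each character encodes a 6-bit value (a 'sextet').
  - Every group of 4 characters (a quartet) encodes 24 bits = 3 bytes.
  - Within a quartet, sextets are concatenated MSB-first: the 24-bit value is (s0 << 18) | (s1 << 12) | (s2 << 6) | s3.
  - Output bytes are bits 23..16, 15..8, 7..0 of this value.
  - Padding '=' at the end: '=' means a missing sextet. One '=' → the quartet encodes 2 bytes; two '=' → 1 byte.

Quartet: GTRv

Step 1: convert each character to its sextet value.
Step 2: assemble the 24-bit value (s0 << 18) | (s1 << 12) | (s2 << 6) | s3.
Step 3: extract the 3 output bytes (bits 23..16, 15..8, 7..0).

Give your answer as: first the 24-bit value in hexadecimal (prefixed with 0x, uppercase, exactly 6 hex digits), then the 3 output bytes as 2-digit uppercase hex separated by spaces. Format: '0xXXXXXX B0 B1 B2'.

Answer: 0x19346F 19 34 6F

Derivation:
Sextets: G=6, T=19, R=17, v=47
24-bit: (6<<18) | (19<<12) | (17<<6) | 47
      = 0x180000 | 0x013000 | 0x000440 | 0x00002F
      = 0x19346F
Bytes: (v>>16)&0xFF=19, (v>>8)&0xFF=34, v&0xFF=6F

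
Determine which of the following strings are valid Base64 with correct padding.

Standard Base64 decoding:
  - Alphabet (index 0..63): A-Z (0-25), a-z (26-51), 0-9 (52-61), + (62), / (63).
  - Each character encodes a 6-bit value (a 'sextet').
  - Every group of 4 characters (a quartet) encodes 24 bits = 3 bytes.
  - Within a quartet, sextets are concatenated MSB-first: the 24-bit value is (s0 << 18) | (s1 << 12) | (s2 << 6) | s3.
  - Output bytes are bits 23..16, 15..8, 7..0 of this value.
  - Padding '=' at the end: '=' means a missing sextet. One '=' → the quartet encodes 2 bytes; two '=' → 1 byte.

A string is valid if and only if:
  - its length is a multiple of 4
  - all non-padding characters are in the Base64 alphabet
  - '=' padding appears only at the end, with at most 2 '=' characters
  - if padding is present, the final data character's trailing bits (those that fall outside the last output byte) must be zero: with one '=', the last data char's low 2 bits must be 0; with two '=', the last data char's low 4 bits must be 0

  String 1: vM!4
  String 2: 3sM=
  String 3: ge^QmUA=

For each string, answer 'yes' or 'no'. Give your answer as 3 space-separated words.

String 1: 'vM!4' → invalid (bad char(s): ['!'])
String 2: '3sM=' → valid
String 3: 'ge^QmUA=' → invalid (bad char(s): ['^'])

Answer: no yes no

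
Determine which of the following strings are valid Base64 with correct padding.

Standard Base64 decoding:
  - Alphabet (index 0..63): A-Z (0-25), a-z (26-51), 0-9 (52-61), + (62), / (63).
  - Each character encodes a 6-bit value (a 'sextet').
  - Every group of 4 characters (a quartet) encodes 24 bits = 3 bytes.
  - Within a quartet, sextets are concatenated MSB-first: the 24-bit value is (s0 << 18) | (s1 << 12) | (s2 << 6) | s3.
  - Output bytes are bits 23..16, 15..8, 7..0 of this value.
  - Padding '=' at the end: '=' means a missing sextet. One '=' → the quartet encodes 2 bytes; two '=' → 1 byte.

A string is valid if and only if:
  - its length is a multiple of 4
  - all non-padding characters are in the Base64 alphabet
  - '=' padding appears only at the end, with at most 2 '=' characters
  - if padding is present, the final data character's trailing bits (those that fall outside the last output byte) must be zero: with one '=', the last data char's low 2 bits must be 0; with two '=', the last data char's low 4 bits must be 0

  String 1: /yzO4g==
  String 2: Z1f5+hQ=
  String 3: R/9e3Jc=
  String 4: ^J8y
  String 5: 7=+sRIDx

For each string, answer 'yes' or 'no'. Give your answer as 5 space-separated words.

Answer: yes yes yes no no

Derivation:
String 1: '/yzO4g==' → valid
String 2: 'Z1f5+hQ=' → valid
String 3: 'R/9e3Jc=' → valid
String 4: '^J8y' → invalid (bad char(s): ['^'])
String 5: '7=+sRIDx' → invalid (bad char(s): ['=']; '=' in middle)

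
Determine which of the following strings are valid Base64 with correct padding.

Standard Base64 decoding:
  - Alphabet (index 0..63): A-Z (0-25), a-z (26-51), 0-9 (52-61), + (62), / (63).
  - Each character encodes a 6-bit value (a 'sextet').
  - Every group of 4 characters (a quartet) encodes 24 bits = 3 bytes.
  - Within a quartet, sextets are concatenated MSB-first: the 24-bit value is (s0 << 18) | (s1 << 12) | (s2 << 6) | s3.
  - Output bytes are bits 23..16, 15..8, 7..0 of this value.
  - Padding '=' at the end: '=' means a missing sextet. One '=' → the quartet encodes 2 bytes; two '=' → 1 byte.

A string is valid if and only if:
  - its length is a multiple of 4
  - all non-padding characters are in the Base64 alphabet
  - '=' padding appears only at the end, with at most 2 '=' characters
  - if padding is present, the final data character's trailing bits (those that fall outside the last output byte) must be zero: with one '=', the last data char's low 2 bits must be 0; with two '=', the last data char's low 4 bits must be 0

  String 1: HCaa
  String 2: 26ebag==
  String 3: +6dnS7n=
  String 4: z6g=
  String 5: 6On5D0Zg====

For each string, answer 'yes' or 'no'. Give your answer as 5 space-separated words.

Answer: yes yes no yes no

Derivation:
String 1: 'HCaa' → valid
String 2: '26ebag==' → valid
String 3: '+6dnS7n=' → invalid (bad trailing bits)
String 4: 'z6g=' → valid
String 5: '6On5D0Zg====' → invalid (4 pad chars (max 2))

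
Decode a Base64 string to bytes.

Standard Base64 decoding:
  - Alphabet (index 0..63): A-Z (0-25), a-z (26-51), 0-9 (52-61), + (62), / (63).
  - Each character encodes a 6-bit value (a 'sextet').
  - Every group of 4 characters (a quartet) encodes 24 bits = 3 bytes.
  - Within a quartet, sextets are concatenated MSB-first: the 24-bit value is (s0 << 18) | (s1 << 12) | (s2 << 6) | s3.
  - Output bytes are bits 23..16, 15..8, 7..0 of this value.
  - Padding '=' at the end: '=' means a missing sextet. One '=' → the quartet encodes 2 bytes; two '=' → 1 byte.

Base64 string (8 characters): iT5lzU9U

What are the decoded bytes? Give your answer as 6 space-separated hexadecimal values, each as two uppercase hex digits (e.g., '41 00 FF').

After char 0 ('i'=34): chars_in_quartet=1 acc=0x22 bytes_emitted=0
After char 1 ('T'=19): chars_in_quartet=2 acc=0x893 bytes_emitted=0
After char 2 ('5'=57): chars_in_quartet=3 acc=0x224F9 bytes_emitted=0
After char 3 ('l'=37): chars_in_quartet=4 acc=0x893E65 -> emit 89 3E 65, reset; bytes_emitted=3
After char 4 ('z'=51): chars_in_quartet=1 acc=0x33 bytes_emitted=3
After char 5 ('U'=20): chars_in_quartet=2 acc=0xCD4 bytes_emitted=3
After char 6 ('9'=61): chars_in_quartet=3 acc=0x3353D bytes_emitted=3
After char 7 ('U'=20): chars_in_quartet=4 acc=0xCD4F54 -> emit CD 4F 54, reset; bytes_emitted=6

Answer: 89 3E 65 CD 4F 54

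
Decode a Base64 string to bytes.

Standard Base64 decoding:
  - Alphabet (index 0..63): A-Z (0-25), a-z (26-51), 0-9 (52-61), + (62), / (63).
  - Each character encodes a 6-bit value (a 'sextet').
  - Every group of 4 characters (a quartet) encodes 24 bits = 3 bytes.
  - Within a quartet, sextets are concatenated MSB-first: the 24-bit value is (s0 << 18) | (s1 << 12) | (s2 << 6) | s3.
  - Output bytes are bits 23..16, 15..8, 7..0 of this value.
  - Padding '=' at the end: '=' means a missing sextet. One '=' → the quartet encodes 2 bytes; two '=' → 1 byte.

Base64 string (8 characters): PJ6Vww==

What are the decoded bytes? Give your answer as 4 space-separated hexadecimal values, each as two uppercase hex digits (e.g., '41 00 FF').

Answer: 3C 9E 95 C3

Derivation:
After char 0 ('P'=15): chars_in_quartet=1 acc=0xF bytes_emitted=0
After char 1 ('J'=9): chars_in_quartet=2 acc=0x3C9 bytes_emitted=0
After char 2 ('6'=58): chars_in_quartet=3 acc=0xF27A bytes_emitted=0
After char 3 ('V'=21): chars_in_quartet=4 acc=0x3C9E95 -> emit 3C 9E 95, reset; bytes_emitted=3
After char 4 ('w'=48): chars_in_quartet=1 acc=0x30 bytes_emitted=3
After char 5 ('w'=48): chars_in_quartet=2 acc=0xC30 bytes_emitted=3
Padding '==': partial quartet acc=0xC30 -> emit C3; bytes_emitted=4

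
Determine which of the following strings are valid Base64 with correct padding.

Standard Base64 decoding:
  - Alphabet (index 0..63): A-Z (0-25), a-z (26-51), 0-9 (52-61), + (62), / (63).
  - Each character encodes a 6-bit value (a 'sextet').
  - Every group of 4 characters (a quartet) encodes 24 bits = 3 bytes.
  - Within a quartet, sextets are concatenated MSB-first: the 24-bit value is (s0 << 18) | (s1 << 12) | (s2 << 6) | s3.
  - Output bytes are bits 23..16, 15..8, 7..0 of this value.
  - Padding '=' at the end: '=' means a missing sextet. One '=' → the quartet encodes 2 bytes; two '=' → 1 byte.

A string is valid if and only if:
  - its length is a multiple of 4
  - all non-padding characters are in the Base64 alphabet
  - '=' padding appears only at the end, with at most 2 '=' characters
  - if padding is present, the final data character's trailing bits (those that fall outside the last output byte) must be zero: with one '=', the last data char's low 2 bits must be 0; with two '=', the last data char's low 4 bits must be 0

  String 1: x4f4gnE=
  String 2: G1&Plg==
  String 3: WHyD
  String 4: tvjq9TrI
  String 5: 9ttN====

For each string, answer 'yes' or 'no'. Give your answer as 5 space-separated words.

String 1: 'x4f4gnE=' → valid
String 2: 'G1&Plg==' → invalid (bad char(s): ['&'])
String 3: 'WHyD' → valid
String 4: 'tvjq9TrI' → valid
String 5: '9ttN====' → invalid (4 pad chars (max 2))

Answer: yes no yes yes no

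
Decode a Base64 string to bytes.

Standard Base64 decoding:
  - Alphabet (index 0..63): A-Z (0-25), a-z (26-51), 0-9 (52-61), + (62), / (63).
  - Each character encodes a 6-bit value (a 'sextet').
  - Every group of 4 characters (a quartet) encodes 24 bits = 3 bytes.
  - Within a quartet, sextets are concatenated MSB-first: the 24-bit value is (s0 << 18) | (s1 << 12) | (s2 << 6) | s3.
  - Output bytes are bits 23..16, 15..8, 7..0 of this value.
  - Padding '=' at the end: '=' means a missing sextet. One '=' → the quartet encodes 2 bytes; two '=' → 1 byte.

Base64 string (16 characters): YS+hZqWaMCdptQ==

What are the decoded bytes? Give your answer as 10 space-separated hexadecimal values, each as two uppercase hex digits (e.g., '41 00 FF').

Answer: 61 2F A1 66 A5 9A 30 27 69 B5

Derivation:
After char 0 ('Y'=24): chars_in_quartet=1 acc=0x18 bytes_emitted=0
After char 1 ('S'=18): chars_in_quartet=2 acc=0x612 bytes_emitted=0
After char 2 ('+'=62): chars_in_quartet=3 acc=0x184BE bytes_emitted=0
After char 3 ('h'=33): chars_in_quartet=4 acc=0x612FA1 -> emit 61 2F A1, reset; bytes_emitted=3
After char 4 ('Z'=25): chars_in_quartet=1 acc=0x19 bytes_emitted=3
After char 5 ('q'=42): chars_in_quartet=2 acc=0x66A bytes_emitted=3
After char 6 ('W'=22): chars_in_quartet=3 acc=0x19A96 bytes_emitted=3
After char 7 ('a'=26): chars_in_quartet=4 acc=0x66A59A -> emit 66 A5 9A, reset; bytes_emitted=6
After char 8 ('M'=12): chars_in_quartet=1 acc=0xC bytes_emitted=6
After char 9 ('C'=2): chars_in_quartet=2 acc=0x302 bytes_emitted=6
After char 10 ('d'=29): chars_in_quartet=3 acc=0xC09D bytes_emitted=6
After char 11 ('p'=41): chars_in_quartet=4 acc=0x302769 -> emit 30 27 69, reset; bytes_emitted=9
After char 12 ('t'=45): chars_in_quartet=1 acc=0x2D bytes_emitted=9
After char 13 ('Q'=16): chars_in_quartet=2 acc=0xB50 bytes_emitted=9
Padding '==': partial quartet acc=0xB50 -> emit B5; bytes_emitted=10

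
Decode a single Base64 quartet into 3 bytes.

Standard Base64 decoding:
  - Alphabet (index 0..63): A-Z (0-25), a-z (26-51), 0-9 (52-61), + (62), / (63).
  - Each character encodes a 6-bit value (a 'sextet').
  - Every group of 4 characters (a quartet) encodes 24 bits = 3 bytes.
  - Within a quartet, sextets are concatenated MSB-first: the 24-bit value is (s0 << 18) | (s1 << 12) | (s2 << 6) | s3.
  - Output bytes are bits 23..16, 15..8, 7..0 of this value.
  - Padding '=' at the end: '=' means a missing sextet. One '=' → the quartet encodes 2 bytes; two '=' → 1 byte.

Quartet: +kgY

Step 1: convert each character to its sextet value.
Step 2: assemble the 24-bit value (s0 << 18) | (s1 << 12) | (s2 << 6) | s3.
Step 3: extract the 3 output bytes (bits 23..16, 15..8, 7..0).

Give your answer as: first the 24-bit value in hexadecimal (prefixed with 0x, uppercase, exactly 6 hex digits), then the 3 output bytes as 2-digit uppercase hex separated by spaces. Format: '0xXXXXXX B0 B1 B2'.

Answer: 0xFA4818 FA 48 18

Derivation:
Sextets: +=62, k=36, g=32, Y=24
24-bit: (62<<18) | (36<<12) | (32<<6) | 24
      = 0xF80000 | 0x024000 | 0x000800 | 0x000018
      = 0xFA4818
Bytes: (v>>16)&0xFF=FA, (v>>8)&0xFF=48, v&0xFF=18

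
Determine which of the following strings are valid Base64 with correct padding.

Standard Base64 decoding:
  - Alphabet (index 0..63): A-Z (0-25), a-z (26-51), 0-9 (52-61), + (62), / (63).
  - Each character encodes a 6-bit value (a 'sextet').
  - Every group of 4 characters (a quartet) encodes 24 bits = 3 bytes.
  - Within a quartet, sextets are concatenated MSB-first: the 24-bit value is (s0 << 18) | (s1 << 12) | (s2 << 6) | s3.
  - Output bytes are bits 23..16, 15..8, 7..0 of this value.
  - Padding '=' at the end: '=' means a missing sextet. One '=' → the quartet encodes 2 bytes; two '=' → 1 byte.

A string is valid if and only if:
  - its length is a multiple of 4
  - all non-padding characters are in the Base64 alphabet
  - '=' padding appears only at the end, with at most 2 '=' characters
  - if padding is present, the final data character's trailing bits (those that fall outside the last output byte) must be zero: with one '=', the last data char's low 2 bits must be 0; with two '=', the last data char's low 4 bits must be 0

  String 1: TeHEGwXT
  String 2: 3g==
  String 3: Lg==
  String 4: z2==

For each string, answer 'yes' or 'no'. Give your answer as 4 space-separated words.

String 1: 'TeHEGwXT' → valid
String 2: '3g==' → valid
String 3: 'Lg==' → valid
String 4: 'z2==' → invalid (bad trailing bits)

Answer: yes yes yes no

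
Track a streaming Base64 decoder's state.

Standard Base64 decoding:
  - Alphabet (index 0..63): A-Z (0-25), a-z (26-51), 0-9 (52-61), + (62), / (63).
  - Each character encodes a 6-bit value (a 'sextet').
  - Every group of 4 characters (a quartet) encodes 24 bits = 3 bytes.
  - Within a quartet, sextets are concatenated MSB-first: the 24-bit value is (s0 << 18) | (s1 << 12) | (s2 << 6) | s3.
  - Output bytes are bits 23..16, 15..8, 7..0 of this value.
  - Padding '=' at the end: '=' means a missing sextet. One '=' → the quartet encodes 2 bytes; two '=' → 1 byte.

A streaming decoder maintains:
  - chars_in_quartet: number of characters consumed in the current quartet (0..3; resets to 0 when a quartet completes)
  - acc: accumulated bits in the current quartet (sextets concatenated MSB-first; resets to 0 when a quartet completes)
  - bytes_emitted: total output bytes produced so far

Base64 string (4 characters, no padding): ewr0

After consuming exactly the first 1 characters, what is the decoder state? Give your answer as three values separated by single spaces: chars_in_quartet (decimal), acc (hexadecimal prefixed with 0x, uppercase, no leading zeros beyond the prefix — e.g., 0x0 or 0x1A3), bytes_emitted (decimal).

Answer: 1 0x1E 0

Derivation:
After char 0 ('e'=30): chars_in_quartet=1 acc=0x1E bytes_emitted=0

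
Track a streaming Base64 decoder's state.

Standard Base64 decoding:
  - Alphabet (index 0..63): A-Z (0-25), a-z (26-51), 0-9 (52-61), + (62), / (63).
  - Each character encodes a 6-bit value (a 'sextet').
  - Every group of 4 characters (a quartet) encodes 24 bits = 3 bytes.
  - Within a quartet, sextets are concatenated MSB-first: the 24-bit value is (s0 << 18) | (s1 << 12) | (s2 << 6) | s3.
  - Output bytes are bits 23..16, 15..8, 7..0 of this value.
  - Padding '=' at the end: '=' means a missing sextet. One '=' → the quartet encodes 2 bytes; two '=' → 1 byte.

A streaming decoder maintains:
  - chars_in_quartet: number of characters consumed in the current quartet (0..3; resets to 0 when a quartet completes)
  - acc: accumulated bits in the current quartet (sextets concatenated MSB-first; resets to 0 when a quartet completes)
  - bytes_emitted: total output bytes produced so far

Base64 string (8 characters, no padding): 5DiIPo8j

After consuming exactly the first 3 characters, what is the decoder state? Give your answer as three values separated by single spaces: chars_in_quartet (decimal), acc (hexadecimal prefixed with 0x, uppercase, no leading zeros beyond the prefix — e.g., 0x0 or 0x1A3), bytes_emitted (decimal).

After char 0 ('5'=57): chars_in_quartet=1 acc=0x39 bytes_emitted=0
After char 1 ('D'=3): chars_in_quartet=2 acc=0xE43 bytes_emitted=0
After char 2 ('i'=34): chars_in_quartet=3 acc=0x390E2 bytes_emitted=0

Answer: 3 0x390E2 0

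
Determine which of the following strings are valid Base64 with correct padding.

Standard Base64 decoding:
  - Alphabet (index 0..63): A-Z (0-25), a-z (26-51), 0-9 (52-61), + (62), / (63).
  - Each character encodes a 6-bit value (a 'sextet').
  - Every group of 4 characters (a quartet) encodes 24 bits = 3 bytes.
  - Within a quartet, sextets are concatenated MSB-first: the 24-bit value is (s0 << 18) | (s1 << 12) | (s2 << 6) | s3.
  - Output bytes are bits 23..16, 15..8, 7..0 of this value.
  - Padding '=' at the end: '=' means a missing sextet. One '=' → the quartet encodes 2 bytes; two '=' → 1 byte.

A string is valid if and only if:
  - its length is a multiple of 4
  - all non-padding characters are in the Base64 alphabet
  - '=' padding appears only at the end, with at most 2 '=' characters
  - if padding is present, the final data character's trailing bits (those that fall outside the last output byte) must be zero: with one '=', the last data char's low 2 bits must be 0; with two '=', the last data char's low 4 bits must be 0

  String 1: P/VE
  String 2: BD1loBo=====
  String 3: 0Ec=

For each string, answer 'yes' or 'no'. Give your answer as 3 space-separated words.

Answer: yes no yes

Derivation:
String 1: 'P/VE' → valid
String 2: 'BD1loBo=====' → invalid (5 pad chars (max 2))
String 3: '0Ec=' → valid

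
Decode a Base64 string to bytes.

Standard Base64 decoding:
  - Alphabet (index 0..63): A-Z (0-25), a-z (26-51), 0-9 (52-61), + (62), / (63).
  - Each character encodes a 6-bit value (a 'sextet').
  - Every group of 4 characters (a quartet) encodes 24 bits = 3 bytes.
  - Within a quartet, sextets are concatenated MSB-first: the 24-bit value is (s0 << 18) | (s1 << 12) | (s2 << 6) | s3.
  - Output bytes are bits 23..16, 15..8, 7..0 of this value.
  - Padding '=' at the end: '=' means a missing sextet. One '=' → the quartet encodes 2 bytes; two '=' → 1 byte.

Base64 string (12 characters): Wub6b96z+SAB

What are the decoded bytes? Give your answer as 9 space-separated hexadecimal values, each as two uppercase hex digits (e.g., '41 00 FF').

Answer: 5A E6 FA 6F DE B3 F9 20 01

Derivation:
After char 0 ('W'=22): chars_in_quartet=1 acc=0x16 bytes_emitted=0
After char 1 ('u'=46): chars_in_quartet=2 acc=0x5AE bytes_emitted=0
After char 2 ('b'=27): chars_in_quartet=3 acc=0x16B9B bytes_emitted=0
After char 3 ('6'=58): chars_in_quartet=4 acc=0x5AE6FA -> emit 5A E6 FA, reset; bytes_emitted=3
After char 4 ('b'=27): chars_in_quartet=1 acc=0x1B bytes_emitted=3
After char 5 ('9'=61): chars_in_quartet=2 acc=0x6FD bytes_emitted=3
After char 6 ('6'=58): chars_in_quartet=3 acc=0x1BF7A bytes_emitted=3
After char 7 ('z'=51): chars_in_quartet=4 acc=0x6FDEB3 -> emit 6F DE B3, reset; bytes_emitted=6
After char 8 ('+'=62): chars_in_quartet=1 acc=0x3E bytes_emitted=6
After char 9 ('S'=18): chars_in_quartet=2 acc=0xF92 bytes_emitted=6
After char 10 ('A'=0): chars_in_quartet=3 acc=0x3E480 bytes_emitted=6
After char 11 ('B'=1): chars_in_quartet=4 acc=0xF92001 -> emit F9 20 01, reset; bytes_emitted=9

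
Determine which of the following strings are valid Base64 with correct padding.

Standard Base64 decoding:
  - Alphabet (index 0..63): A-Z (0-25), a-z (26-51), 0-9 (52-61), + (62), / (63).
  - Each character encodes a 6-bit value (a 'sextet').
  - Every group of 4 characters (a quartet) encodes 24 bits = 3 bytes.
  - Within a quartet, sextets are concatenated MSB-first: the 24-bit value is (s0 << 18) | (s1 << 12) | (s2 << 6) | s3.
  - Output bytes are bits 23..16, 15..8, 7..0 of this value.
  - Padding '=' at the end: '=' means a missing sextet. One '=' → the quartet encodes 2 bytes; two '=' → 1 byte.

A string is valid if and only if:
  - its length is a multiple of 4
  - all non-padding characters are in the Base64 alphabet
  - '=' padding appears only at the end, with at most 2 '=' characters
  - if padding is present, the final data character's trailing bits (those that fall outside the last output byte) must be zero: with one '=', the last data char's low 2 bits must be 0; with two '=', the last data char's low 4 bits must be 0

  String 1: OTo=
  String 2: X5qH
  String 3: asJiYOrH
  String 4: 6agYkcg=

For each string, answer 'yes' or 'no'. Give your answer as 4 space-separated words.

Answer: yes yes yes yes

Derivation:
String 1: 'OTo=' → valid
String 2: 'X5qH' → valid
String 3: 'asJiYOrH' → valid
String 4: '6agYkcg=' → valid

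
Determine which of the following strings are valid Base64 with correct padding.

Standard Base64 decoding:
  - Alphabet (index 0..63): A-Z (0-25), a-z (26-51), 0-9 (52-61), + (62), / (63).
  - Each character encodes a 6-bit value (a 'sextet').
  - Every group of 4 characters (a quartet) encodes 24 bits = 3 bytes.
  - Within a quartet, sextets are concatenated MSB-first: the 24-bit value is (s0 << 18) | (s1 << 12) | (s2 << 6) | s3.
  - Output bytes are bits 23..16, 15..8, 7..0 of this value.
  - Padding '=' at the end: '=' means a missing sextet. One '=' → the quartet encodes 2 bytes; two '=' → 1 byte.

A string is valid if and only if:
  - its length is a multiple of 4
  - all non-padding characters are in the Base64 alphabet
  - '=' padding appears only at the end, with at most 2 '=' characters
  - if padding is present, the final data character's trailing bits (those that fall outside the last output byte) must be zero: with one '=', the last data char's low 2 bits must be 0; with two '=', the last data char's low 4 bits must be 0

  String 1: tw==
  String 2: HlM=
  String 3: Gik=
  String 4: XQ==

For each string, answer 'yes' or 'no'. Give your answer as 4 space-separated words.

Answer: yes yes yes yes

Derivation:
String 1: 'tw==' → valid
String 2: 'HlM=' → valid
String 3: 'Gik=' → valid
String 4: 'XQ==' → valid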